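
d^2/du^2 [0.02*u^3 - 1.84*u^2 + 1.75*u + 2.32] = 0.12*u - 3.68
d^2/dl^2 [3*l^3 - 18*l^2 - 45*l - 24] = 18*l - 36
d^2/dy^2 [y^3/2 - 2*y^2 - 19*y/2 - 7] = 3*y - 4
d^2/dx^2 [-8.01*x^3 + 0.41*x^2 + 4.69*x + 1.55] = 0.82 - 48.06*x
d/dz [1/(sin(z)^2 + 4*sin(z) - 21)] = -2*(sin(z) + 2)*cos(z)/(sin(z)^2 + 4*sin(z) - 21)^2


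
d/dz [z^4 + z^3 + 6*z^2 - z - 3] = 4*z^3 + 3*z^2 + 12*z - 1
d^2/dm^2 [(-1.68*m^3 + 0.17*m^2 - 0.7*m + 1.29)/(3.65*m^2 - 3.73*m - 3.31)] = (2.8421709430404e-14*m^4 - 101.363754*m^3 - 9.01142400000006*m^2 - 266.556018*m + 88.075446)/(48.627125*m^6 - 149.078775*m^5 + 20.05383*m^4 + 218.488853*m^3 - 18.185802*m^2 - 122.598759*m - 36.264691)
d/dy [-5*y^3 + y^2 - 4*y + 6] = -15*y^2 + 2*y - 4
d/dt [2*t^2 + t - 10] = 4*t + 1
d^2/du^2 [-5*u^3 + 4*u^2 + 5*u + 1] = 8 - 30*u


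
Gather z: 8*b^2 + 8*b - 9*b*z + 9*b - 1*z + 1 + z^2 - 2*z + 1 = 8*b^2 + 17*b + z^2 + z*(-9*b - 3) + 2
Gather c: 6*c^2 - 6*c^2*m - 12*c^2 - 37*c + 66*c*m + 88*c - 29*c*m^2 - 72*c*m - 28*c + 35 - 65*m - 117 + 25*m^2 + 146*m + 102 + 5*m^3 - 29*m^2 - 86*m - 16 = c^2*(-6*m - 6) + c*(-29*m^2 - 6*m + 23) + 5*m^3 - 4*m^2 - 5*m + 4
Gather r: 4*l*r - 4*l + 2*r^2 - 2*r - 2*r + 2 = -4*l + 2*r^2 + r*(4*l - 4) + 2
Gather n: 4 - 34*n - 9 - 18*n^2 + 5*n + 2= -18*n^2 - 29*n - 3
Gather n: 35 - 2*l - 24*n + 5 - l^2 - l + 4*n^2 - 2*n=-l^2 - 3*l + 4*n^2 - 26*n + 40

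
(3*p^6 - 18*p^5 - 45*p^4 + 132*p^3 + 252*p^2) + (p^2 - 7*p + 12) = 3*p^6 - 18*p^5 - 45*p^4 + 132*p^3 + 253*p^2 - 7*p + 12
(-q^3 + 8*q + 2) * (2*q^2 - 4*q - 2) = -2*q^5 + 4*q^4 + 18*q^3 - 28*q^2 - 24*q - 4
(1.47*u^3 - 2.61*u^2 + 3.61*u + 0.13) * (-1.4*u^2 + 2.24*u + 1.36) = -2.058*u^5 + 6.9468*u^4 - 8.9012*u^3 + 4.3548*u^2 + 5.2008*u + 0.1768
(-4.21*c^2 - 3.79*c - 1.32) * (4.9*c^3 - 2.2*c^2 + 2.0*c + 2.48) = -20.629*c^5 - 9.309*c^4 - 6.55*c^3 - 15.1168*c^2 - 12.0392*c - 3.2736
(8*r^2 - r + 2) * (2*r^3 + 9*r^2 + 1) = 16*r^5 + 70*r^4 - 5*r^3 + 26*r^2 - r + 2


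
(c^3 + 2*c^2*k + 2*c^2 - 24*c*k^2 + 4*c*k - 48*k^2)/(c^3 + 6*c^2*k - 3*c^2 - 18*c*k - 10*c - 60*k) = (c - 4*k)/(c - 5)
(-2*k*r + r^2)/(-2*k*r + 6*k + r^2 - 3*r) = r/(r - 3)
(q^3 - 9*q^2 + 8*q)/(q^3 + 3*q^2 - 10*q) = (q^2 - 9*q + 8)/(q^2 + 3*q - 10)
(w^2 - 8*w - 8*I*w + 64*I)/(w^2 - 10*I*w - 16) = (w - 8)/(w - 2*I)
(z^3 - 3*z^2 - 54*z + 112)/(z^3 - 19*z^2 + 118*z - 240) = (z^2 + 5*z - 14)/(z^2 - 11*z + 30)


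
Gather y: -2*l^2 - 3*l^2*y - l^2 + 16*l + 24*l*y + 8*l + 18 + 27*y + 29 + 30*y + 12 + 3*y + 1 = -3*l^2 + 24*l + y*(-3*l^2 + 24*l + 60) + 60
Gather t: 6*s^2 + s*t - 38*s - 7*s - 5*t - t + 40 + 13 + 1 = 6*s^2 - 45*s + t*(s - 6) + 54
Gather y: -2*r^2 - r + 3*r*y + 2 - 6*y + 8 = -2*r^2 - r + y*(3*r - 6) + 10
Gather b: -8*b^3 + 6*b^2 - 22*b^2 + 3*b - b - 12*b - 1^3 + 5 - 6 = -8*b^3 - 16*b^2 - 10*b - 2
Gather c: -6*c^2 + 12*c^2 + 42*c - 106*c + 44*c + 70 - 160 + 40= 6*c^2 - 20*c - 50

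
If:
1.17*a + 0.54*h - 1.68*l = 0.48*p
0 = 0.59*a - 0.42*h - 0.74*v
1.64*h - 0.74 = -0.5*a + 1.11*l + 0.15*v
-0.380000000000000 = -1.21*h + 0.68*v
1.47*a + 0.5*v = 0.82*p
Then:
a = 0.58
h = 0.44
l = 0.21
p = 1.17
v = 0.22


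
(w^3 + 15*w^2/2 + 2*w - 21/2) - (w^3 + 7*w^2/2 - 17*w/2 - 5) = 4*w^2 + 21*w/2 - 11/2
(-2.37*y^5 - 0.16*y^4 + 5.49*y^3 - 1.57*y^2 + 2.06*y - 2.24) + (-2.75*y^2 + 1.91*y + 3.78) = -2.37*y^5 - 0.16*y^4 + 5.49*y^3 - 4.32*y^2 + 3.97*y + 1.54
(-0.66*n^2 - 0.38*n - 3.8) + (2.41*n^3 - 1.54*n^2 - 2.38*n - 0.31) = 2.41*n^3 - 2.2*n^2 - 2.76*n - 4.11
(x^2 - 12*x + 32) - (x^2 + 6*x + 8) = 24 - 18*x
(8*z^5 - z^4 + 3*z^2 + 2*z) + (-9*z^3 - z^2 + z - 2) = 8*z^5 - z^4 - 9*z^3 + 2*z^2 + 3*z - 2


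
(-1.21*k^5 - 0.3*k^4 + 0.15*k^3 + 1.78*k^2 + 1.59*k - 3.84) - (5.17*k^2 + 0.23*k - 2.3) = -1.21*k^5 - 0.3*k^4 + 0.15*k^3 - 3.39*k^2 + 1.36*k - 1.54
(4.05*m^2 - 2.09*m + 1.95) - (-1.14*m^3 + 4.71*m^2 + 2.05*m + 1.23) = 1.14*m^3 - 0.66*m^2 - 4.14*m + 0.72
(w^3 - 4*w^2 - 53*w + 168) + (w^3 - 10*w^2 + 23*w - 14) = 2*w^3 - 14*w^2 - 30*w + 154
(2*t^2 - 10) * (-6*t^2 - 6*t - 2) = -12*t^4 - 12*t^3 + 56*t^2 + 60*t + 20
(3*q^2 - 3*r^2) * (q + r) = 3*q^3 + 3*q^2*r - 3*q*r^2 - 3*r^3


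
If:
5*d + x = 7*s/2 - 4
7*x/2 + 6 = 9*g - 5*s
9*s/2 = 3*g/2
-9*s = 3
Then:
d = -19/70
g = -1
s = -1/3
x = -80/21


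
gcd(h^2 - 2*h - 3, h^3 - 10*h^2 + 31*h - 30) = h - 3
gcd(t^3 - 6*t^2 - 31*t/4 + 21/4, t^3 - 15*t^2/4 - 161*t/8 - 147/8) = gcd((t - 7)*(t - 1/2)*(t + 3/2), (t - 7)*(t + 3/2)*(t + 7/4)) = t^2 - 11*t/2 - 21/2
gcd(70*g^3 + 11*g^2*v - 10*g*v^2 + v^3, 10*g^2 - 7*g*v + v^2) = -5*g + v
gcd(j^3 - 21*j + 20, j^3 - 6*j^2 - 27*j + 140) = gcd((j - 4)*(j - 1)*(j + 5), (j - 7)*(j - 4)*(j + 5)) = j^2 + j - 20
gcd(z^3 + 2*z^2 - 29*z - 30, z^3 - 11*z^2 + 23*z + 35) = z^2 - 4*z - 5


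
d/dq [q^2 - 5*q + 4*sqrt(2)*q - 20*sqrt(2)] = 2*q - 5 + 4*sqrt(2)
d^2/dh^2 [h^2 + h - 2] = 2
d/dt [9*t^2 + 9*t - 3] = 18*t + 9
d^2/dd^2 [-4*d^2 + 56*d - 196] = -8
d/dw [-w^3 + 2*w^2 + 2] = w*(4 - 3*w)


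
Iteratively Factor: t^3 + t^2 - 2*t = (t)*(t^2 + t - 2) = t*(t - 1)*(t + 2)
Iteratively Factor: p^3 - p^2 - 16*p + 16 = (p - 1)*(p^2 - 16) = (p - 1)*(p + 4)*(p - 4)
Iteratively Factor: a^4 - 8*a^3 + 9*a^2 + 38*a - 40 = (a - 4)*(a^3 - 4*a^2 - 7*a + 10) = (a - 5)*(a - 4)*(a^2 + a - 2) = (a - 5)*(a - 4)*(a + 2)*(a - 1)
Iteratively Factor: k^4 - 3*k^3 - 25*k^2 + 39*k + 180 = (k + 3)*(k^3 - 6*k^2 - 7*k + 60) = (k + 3)^2*(k^2 - 9*k + 20) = (k - 4)*(k + 3)^2*(k - 5)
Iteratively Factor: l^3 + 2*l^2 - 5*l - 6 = (l - 2)*(l^2 + 4*l + 3) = (l - 2)*(l + 3)*(l + 1)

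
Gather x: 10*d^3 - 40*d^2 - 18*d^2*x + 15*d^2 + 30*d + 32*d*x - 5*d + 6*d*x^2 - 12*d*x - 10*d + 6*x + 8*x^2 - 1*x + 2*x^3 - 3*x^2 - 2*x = 10*d^3 - 25*d^2 + 15*d + 2*x^3 + x^2*(6*d + 5) + x*(-18*d^2 + 20*d + 3)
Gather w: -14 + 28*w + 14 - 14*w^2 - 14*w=-14*w^2 + 14*w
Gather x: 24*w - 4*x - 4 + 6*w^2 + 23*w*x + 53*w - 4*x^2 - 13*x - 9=6*w^2 + 77*w - 4*x^2 + x*(23*w - 17) - 13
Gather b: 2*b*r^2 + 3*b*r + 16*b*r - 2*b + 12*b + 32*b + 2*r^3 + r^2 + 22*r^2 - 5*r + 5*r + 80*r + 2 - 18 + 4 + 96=b*(2*r^2 + 19*r + 42) + 2*r^3 + 23*r^2 + 80*r + 84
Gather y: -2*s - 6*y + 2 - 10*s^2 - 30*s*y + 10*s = -10*s^2 + 8*s + y*(-30*s - 6) + 2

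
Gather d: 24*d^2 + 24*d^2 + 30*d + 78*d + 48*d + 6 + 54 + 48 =48*d^2 + 156*d + 108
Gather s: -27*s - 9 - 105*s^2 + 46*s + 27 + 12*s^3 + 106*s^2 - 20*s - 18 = 12*s^3 + s^2 - s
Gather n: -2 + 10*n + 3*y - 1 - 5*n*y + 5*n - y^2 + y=n*(15 - 5*y) - y^2 + 4*y - 3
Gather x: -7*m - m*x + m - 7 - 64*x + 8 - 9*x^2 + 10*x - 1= -6*m - 9*x^2 + x*(-m - 54)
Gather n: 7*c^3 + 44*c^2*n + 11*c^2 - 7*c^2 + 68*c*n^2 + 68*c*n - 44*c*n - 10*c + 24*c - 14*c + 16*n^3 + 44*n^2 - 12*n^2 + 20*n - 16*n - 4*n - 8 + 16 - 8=7*c^3 + 4*c^2 + 16*n^3 + n^2*(68*c + 32) + n*(44*c^2 + 24*c)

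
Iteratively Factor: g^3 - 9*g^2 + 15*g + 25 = (g + 1)*(g^2 - 10*g + 25) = (g - 5)*(g + 1)*(g - 5)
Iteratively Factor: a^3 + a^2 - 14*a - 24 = (a + 2)*(a^2 - a - 12) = (a + 2)*(a + 3)*(a - 4)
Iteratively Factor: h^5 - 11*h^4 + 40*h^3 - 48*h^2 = (h - 4)*(h^4 - 7*h^3 + 12*h^2) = (h - 4)*(h - 3)*(h^3 - 4*h^2) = h*(h - 4)*(h - 3)*(h^2 - 4*h) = h*(h - 4)^2*(h - 3)*(h)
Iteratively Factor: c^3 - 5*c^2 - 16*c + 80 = (c + 4)*(c^2 - 9*c + 20) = (c - 5)*(c + 4)*(c - 4)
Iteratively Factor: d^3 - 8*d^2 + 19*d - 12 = (d - 4)*(d^2 - 4*d + 3) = (d - 4)*(d - 3)*(d - 1)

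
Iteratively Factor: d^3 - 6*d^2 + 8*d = (d - 4)*(d^2 - 2*d) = d*(d - 4)*(d - 2)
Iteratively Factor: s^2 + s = (s)*(s + 1)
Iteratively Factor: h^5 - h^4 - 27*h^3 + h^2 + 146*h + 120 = (h + 1)*(h^4 - 2*h^3 - 25*h^2 + 26*h + 120) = (h - 3)*(h + 1)*(h^3 + h^2 - 22*h - 40) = (h - 3)*(h + 1)*(h + 4)*(h^2 - 3*h - 10) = (h - 5)*(h - 3)*(h + 1)*(h + 4)*(h + 2)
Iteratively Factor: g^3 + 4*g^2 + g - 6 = (g - 1)*(g^2 + 5*g + 6) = (g - 1)*(g + 3)*(g + 2)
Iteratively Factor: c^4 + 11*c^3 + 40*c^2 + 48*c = (c)*(c^3 + 11*c^2 + 40*c + 48) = c*(c + 4)*(c^2 + 7*c + 12) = c*(c + 4)^2*(c + 3)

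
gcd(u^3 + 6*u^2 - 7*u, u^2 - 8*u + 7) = u - 1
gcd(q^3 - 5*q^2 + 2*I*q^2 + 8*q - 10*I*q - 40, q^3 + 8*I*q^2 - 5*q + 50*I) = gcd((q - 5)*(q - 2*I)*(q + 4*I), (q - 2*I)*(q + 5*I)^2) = q - 2*I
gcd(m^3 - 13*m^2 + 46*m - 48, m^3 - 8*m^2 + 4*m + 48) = 1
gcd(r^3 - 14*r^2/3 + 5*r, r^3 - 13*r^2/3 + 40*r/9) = r^2 - 5*r/3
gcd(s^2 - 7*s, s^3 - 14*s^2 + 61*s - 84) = s - 7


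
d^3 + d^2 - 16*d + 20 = (d - 2)^2*(d + 5)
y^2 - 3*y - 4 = (y - 4)*(y + 1)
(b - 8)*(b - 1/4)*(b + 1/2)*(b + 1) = b^4 - 27*b^3/4 - 79*b^2/8 - 9*b/8 + 1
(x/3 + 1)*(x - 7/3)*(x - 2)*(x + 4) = x^4/3 + 8*x^3/9 - 41*x^2/9 - 58*x/9 + 56/3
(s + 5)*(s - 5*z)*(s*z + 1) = s^3*z - 5*s^2*z^2 + 5*s^2*z + s^2 - 25*s*z^2 - 5*s*z + 5*s - 25*z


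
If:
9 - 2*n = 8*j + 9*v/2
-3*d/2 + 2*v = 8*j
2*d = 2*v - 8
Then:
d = v - 4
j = v/16 + 3/4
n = 3/2 - 5*v/2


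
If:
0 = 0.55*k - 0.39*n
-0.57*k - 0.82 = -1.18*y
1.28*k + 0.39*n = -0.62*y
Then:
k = -0.20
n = -0.29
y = 0.60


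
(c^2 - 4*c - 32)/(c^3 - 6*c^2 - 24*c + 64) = 1/(c - 2)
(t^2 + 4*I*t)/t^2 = (t + 4*I)/t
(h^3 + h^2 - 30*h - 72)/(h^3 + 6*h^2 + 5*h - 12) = (h - 6)/(h - 1)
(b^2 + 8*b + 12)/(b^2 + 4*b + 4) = (b + 6)/(b + 2)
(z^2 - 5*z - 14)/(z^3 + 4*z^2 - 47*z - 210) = (z + 2)/(z^2 + 11*z + 30)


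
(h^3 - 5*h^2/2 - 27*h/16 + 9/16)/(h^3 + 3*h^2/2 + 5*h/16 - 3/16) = (h - 3)/(h + 1)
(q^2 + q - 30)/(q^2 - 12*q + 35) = (q + 6)/(q - 7)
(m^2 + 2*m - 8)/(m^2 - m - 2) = (m + 4)/(m + 1)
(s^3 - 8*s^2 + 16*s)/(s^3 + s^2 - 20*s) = (s - 4)/(s + 5)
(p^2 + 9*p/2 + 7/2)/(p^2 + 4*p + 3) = (p + 7/2)/(p + 3)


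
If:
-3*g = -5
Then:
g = 5/3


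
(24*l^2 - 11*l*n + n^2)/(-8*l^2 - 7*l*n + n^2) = (-3*l + n)/(l + n)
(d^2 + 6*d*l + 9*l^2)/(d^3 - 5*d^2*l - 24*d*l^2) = (d + 3*l)/(d*(d - 8*l))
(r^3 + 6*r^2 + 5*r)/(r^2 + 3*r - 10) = r*(r + 1)/(r - 2)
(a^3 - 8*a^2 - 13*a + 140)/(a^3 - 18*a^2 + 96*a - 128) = (a^3 - 8*a^2 - 13*a + 140)/(a^3 - 18*a^2 + 96*a - 128)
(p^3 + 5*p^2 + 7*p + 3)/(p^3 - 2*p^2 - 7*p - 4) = (p + 3)/(p - 4)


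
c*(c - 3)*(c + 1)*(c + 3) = c^4 + c^3 - 9*c^2 - 9*c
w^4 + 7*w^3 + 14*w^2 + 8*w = w*(w + 1)*(w + 2)*(w + 4)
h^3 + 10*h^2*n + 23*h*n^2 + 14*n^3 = (h + n)*(h + 2*n)*(h + 7*n)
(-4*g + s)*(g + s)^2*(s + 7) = -4*g^3*s - 28*g^3 - 7*g^2*s^2 - 49*g^2*s - 2*g*s^3 - 14*g*s^2 + s^4 + 7*s^3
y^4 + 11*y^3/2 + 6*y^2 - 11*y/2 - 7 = (y - 1)*(y + 1)*(y + 2)*(y + 7/2)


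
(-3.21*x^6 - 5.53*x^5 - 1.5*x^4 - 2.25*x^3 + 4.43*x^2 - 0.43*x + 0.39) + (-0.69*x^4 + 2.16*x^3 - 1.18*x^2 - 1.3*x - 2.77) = -3.21*x^6 - 5.53*x^5 - 2.19*x^4 - 0.0899999999999999*x^3 + 3.25*x^2 - 1.73*x - 2.38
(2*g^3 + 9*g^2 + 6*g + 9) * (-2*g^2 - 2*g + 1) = -4*g^5 - 22*g^4 - 28*g^3 - 21*g^2 - 12*g + 9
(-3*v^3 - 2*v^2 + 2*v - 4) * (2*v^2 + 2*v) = -6*v^5 - 10*v^4 - 4*v^2 - 8*v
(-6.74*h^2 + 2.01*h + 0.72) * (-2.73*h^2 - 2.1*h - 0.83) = 18.4002*h^4 + 8.6667*h^3 - 0.5924*h^2 - 3.1803*h - 0.5976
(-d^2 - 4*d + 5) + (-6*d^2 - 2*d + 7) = -7*d^2 - 6*d + 12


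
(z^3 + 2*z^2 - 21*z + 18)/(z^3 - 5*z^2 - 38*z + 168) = (z^2 - 4*z + 3)/(z^2 - 11*z + 28)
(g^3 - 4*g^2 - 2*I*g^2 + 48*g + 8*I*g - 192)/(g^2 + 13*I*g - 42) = (g^2 + g*(-4 - 8*I) + 32*I)/(g + 7*I)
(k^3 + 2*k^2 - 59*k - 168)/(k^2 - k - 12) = (k^2 - k - 56)/(k - 4)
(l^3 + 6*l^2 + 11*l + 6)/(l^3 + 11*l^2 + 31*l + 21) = (l + 2)/(l + 7)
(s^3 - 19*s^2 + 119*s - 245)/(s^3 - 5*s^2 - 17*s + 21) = (s^2 - 12*s + 35)/(s^2 + 2*s - 3)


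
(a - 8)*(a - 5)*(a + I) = a^3 - 13*a^2 + I*a^2 + 40*a - 13*I*a + 40*I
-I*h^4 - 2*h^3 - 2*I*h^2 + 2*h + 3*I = (h - 1)*(h + 1)*(h - 3*I)*(-I*h + 1)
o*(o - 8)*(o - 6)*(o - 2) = o^4 - 16*o^3 + 76*o^2 - 96*o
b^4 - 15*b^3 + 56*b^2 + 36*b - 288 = (b - 8)*(b - 6)*(b - 3)*(b + 2)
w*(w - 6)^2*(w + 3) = w^4 - 9*w^3 + 108*w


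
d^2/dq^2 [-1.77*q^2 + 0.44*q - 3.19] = -3.54000000000000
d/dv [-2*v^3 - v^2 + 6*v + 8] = -6*v^2 - 2*v + 6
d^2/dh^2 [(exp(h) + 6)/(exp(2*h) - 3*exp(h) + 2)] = (exp(4*h) + 27*exp(3*h) - 66*exp(2*h) + 12*exp(h) + 40)*exp(h)/(exp(6*h) - 9*exp(5*h) + 33*exp(4*h) - 63*exp(3*h) + 66*exp(2*h) - 36*exp(h) + 8)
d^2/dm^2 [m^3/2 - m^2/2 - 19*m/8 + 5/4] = 3*m - 1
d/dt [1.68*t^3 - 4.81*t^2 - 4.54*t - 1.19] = 5.04*t^2 - 9.62*t - 4.54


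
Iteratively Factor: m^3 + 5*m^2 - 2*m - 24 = (m + 3)*(m^2 + 2*m - 8) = (m + 3)*(m + 4)*(m - 2)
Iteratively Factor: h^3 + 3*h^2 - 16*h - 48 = (h - 4)*(h^2 + 7*h + 12) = (h - 4)*(h + 3)*(h + 4)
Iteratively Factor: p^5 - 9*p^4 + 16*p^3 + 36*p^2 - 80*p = (p - 4)*(p^4 - 5*p^3 - 4*p^2 + 20*p) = (p - 4)*(p - 2)*(p^3 - 3*p^2 - 10*p) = p*(p - 4)*(p - 2)*(p^2 - 3*p - 10) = p*(p - 4)*(p - 2)*(p + 2)*(p - 5)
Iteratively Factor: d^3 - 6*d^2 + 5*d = (d - 5)*(d^2 - d) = (d - 5)*(d - 1)*(d)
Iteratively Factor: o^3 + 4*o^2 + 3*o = (o + 1)*(o^2 + 3*o) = (o + 1)*(o + 3)*(o)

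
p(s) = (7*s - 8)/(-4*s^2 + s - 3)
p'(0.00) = -1.44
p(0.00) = 2.67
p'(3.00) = 0.04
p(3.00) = -0.36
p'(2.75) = 0.02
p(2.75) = -0.37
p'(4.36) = 0.04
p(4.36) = -0.30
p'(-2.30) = 0.40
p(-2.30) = 0.91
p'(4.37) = 0.04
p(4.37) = -0.30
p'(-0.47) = 1.23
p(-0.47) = 2.59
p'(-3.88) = 0.15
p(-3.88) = 0.52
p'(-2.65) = 0.31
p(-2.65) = 0.79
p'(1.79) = -0.19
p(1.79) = -0.32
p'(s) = (7*s - 8)*(8*s - 1)/(-4*s^2 + s - 3)^2 + 7/(-4*s^2 + s - 3)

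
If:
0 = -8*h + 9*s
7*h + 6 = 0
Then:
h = -6/7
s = -16/21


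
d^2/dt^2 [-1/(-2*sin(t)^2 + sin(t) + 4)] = (16*sin(t)^4 - 6*sin(t)^3 + 9*sin(t)^2 + 8*sin(t) - 18)/(sin(t) + cos(2*t) + 3)^3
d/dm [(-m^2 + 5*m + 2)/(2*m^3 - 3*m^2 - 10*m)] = (2*m^4 - 20*m^3 + 13*m^2 + 12*m + 20)/(m^2*(4*m^4 - 12*m^3 - 31*m^2 + 60*m + 100))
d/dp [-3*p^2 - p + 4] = -6*p - 1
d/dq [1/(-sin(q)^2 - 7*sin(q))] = (2*sin(q) + 7)*cos(q)/((sin(q) + 7)^2*sin(q)^2)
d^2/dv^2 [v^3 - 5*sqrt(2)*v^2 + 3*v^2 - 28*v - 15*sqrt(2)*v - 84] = 6*v - 10*sqrt(2) + 6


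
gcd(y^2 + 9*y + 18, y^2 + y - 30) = y + 6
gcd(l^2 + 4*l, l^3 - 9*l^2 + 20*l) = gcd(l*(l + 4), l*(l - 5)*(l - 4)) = l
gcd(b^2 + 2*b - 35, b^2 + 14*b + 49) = b + 7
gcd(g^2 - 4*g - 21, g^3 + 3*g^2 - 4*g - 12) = g + 3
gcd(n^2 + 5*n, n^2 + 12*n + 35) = n + 5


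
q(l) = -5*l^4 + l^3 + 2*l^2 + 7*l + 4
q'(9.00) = -14294.00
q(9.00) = -31847.00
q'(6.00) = -4181.00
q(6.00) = -6146.00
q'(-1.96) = 161.28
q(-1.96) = -83.36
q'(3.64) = -903.26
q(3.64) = -773.55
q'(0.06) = 7.25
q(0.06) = 4.43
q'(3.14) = -570.04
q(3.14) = -409.40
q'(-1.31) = 51.87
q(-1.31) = -18.71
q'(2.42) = -249.20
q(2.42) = -124.66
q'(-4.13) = 1450.55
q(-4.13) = -1515.93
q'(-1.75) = 116.38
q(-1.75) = -54.38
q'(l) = -20*l^3 + 3*l^2 + 4*l + 7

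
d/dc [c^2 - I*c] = 2*c - I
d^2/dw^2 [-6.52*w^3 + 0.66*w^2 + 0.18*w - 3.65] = 1.32 - 39.12*w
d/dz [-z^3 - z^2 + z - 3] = -3*z^2 - 2*z + 1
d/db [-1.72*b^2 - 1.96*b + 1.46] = -3.44*b - 1.96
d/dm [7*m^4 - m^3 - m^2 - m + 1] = 28*m^3 - 3*m^2 - 2*m - 1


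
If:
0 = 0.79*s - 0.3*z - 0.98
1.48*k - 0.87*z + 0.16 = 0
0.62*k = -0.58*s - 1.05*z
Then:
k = -0.34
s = 1.09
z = -0.40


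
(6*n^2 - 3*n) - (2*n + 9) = 6*n^2 - 5*n - 9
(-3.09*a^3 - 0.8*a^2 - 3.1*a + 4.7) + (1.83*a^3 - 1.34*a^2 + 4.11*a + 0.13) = -1.26*a^3 - 2.14*a^2 + 1.01*a + 4.83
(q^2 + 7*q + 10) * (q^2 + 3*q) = q^4 + 10*q^3 + 31*q^2 + 30*q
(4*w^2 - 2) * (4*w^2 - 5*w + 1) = 16*w^4 - 20*w^3 - 4*w^2 + 10*w - 2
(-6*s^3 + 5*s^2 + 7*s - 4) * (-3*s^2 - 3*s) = 18*s^5 + 3*s^4 - 36*s^3 - 9*s^2 + 12*s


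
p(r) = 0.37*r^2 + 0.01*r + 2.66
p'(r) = 0.74*r + 0.01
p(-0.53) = 2.76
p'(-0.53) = -0.38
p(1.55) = 3.56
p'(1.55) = 1.16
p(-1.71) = 3.72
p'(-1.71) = -1.26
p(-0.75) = 2.86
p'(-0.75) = -0.54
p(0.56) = 2.78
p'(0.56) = 0.42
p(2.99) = 6.00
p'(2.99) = 2.22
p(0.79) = 2.90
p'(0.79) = 0.59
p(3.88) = 8.27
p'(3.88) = 2.88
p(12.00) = 56.06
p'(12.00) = 8.89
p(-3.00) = 5.96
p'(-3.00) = -2.21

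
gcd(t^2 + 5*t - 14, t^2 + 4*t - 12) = t - 2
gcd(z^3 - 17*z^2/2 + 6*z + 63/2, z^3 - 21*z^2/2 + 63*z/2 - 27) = z - 3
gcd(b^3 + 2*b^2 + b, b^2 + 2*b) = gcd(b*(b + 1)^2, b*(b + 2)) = b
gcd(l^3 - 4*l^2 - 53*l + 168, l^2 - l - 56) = l^2 - l - 56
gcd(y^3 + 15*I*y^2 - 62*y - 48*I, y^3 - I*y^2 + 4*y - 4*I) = 1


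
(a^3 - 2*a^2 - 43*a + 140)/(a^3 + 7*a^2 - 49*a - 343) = (a^2 - 9*a + 20)/(a^2 - 49)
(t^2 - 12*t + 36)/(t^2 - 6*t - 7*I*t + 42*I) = (t - 6)/(t - 7*I)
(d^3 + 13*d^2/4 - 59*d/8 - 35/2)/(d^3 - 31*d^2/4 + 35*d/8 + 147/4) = (2*d^2 + 3*d - 20)/(2*d^2 - 19*d + 42)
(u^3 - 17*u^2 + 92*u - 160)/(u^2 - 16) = (u^2 - 13*u + 40)/(u + 4)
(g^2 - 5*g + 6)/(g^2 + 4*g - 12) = (g - 3)/(g + 6)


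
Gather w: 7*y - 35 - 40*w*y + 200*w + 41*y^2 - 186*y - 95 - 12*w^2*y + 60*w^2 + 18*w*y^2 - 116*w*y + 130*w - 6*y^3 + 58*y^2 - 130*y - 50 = w^2*(60 - 12*y) + w*(18*y^2 - 156*y + 330) - 6*y^3 + 99*y^2 - 309*y - 180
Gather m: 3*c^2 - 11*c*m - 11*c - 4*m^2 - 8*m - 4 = 3*c^2 - 11*c - 4*m^2 + m*(-11*c - 8) - 4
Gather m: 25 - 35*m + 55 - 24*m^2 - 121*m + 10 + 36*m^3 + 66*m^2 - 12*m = 36*m^3 + 42*m^2 - 168*m + 90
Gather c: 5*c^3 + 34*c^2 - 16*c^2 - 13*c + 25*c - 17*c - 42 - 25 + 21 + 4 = 5*c^3 + 18*c^2 - 5*c - 42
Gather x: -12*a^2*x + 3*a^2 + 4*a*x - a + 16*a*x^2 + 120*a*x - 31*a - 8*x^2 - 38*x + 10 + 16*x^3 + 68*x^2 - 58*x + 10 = 3*a^2 - 32*a + 16*x^3 + x^2*(16*a + 60) + x*(-12*a^2 + 124*a - 96) + 20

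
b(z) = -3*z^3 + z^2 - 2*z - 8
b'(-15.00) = -2057.00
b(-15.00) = 10372.00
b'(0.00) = -2.00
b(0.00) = -8.00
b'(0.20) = -1.96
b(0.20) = -8.38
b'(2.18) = -40.41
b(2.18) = -38.69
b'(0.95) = -8.22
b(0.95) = -11.57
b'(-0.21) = -2.82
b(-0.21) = -7.51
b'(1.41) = -17.07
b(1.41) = -17.24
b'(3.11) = -82.83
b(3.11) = -94.79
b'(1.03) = -9.49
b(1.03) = -12.28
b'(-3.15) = -97.60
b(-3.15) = 101.99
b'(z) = -9*z^2 + 2*z - 2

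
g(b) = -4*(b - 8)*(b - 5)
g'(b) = 52 - 8*b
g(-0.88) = -208.86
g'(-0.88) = 59.04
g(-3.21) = -368.14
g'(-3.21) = 77.68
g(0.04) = -157.93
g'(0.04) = 51.68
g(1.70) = -83.16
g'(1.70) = 38.40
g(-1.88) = -271.90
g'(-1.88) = 67.04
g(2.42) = -57.59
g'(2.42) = 32.64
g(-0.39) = -180.89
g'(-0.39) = 55.12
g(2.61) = -51.53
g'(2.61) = 31.12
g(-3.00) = -352.00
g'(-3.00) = 76.00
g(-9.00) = -952.00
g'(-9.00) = 124.00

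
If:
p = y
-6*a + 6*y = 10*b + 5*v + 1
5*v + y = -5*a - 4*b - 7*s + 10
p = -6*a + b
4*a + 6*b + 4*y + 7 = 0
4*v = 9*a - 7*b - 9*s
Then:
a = -2027/3100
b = -1556/775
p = 2969/1550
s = -6691/3100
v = 10693/1550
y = 2969/1550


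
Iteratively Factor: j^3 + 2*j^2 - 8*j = (j)*(j^2 + 2*j - 8) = j*(j - 2)*(j + 4)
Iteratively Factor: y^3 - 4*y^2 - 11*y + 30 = (y - 5)*(y^2 + y - 6) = (y - 5)*(y - 2)*(y + 3)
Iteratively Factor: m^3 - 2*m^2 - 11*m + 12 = (m + 3)*(m^2 - 5*m + 4) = (m - 1)*(m + 3)*(m - 4)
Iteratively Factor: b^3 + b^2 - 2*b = (b + 2)*(b^2 - b) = b*(b + 2)*(b - 1)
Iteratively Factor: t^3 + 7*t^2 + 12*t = (t + 3)*(t^2 + 4*t) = t*(t + 3)*(t + 4)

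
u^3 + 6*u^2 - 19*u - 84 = (u - 4)*(u + 3)*(u + 7)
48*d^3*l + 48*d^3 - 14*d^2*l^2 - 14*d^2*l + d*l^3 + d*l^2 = (-8*d + l)*(-6*d + l)*(d*l + d)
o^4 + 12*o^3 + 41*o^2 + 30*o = o*(o + 1)*(o + 5)*(o + 6)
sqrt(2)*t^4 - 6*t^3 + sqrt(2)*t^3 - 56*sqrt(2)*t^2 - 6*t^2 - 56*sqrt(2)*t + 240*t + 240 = (t - 6*sqrt(2))*(t - 2*sqrt(2))*(t + 5*sqrt(2))*(sqrt(2)*t + sqrt(2))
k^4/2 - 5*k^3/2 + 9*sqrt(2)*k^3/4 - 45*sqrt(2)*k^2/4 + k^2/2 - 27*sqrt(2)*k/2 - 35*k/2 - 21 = (k/2 + 1/2)*(k - 6)*(k + sqrt(2))*(k + 7*sqrt(2)/2)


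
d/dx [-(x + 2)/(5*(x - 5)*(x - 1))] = (x^2 + 4*x - 17)/(5*(x^4 - 12*x^3 + 46*x^2 - 60*x + 25))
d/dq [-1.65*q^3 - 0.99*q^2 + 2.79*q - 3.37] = -4.95*q^2 - 1.98*q + 2.79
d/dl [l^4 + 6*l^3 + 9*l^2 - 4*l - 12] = 4*l^3 + 18*l^2 + 18*l - 4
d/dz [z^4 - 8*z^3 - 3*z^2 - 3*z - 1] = 4*z^3 - 24*z^2 - 6*z - 3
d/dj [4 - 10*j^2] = -20*j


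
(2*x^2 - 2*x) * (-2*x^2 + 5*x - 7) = -4*x^4 + 14*x^3 - 24*x^2 + 14*x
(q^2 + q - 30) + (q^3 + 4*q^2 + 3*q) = q^3 + 5*q^2 + 4*q - 30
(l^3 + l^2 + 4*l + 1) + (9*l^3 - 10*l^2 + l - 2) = 10*l^3 - 9*l^2 + 5*l - 1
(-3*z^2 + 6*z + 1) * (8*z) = -24*z^3 + 48*z^2 + 8*z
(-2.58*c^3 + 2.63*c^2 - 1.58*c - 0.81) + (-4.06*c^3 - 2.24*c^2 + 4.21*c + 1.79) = -6.64*c^3 + 0.39*c^2 + 2.63*c + 0.98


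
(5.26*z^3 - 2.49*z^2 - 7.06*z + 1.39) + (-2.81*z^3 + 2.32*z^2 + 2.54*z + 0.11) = 2.45*z^3 - 0.17*z^2 - 4.52*z + 1.5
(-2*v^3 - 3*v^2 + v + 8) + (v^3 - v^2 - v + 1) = -v^3 - 4*v^2 + 9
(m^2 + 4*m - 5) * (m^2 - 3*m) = m^4 + m^3 - 17*m^2 + 15*m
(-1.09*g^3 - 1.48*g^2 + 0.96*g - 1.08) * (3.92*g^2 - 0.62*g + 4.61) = -4.2728*g^5 - 5.1258*g^4 - 0.344100000000001*g^3 - 11.6516*g^2 + 5.0952*g - 4.9788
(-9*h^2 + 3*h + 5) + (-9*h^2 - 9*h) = -18*h^2 - 6*h + 5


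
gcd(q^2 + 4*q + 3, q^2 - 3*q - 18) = q + 3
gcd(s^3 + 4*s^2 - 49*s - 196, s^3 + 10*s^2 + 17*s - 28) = s^2 + 11*s + 28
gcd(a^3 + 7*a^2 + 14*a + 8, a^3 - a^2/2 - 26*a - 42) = a + 2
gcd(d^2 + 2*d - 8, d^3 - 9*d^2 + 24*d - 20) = d - 2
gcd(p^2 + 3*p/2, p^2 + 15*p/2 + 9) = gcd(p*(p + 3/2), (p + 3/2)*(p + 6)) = p + 3/2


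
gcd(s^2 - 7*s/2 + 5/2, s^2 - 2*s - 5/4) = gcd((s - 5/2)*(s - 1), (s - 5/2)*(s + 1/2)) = s - 5/2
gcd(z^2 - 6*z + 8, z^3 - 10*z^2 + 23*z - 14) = z - 2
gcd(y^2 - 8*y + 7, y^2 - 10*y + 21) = y - 7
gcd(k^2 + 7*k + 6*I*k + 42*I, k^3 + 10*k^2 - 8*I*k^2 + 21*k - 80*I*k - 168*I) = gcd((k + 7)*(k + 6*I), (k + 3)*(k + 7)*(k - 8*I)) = k + 7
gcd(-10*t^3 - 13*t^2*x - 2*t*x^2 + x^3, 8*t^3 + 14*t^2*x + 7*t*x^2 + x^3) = 2*t^2 + 3*t*x + x^2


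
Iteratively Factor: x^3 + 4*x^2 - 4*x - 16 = (x + 2)*(x^2 + 2*x - 8) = (x - 2)*(x + 2)*(x + 4)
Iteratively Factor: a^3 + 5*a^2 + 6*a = (a + 3)*(a^2 + 2*a) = (a + 2)*(a + 3)*(a)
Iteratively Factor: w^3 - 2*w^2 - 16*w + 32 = (w + 4)*(w^2 - 6*w + 8) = (w - 2)*(w + 4)*(w - 4)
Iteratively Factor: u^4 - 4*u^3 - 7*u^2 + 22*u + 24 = (u - 3)*(u^3 - u^2 - 10*u - 8) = (u - 3)*(u + 2)*(u^2 - 3*u - 4) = (u - 4)*(u - 3)*(u + 2)*(u + 1)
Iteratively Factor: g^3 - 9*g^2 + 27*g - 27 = (g - 3)*(g^2 - 6*g + 9) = (g - 3)^2*(g - 3)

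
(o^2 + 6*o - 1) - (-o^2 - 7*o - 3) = 2*o^2 + 13*o + 2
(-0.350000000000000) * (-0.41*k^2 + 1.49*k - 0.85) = 0.1435*k^2 - 0.5215*k + 0.2975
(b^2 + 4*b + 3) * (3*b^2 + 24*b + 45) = 3*b^4 + 36*b^3 + 150*b^2 + 252*b + 135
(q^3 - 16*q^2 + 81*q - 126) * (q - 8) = q^4 - 24*q^3 + 209*q^2 - 774*q + 1008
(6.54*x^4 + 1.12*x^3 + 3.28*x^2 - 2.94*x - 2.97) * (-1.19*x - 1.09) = -7.7826*x^5 - 8.4614*x^4 - 5.124*x^3 - 0.0766000000000004*x^2 + 6.7389*x + 3.2373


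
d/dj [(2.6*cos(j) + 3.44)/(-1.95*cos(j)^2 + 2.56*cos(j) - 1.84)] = (-5.07*cos(j)^2 - 13.416*cos(j) + 13.5904)*sin(j)/(3.8025*cos(j)^4 - 9.984*cos(j)^3 + 13.7296*cos(j)^2 - 9.4208*cos(j) + 3.3856)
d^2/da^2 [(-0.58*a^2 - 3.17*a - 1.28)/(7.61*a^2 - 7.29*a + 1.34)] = (5.6843418860808e-14*a^4 - 431.515918*a^3 - 409.277976*a^2 + 620.01714*a - 173.959372)/(440.711081*a^6 - 1266.537627*a^5 + 1446.086445*a^4 - 833.454765*a^3 + 254.63283*a^2 - 39.269772*a + 2.406104)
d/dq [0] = 0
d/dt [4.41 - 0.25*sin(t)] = -0.25*cos(t)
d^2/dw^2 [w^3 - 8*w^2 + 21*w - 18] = 6*w - 16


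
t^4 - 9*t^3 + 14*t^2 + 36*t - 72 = (t - 6)*(t - 3)*(t - 2)*(t + 2)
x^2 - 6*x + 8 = (x - 4)*(x - 2)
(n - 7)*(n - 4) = n^2 - 11*n + 28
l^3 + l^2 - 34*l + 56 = (l - 4)*(l - 2)*(l + 7)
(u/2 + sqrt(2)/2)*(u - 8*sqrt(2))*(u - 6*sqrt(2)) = u^3/2 - 13*sqrt(2)*u^2/2 + 34*u + 48*sqrt(2)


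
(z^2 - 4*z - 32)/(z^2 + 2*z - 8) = (z - 8)/(z - 2)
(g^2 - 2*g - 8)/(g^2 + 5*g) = (g^2 - 2*g - 8)/(g*(g + 5))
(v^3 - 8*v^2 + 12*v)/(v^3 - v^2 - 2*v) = (v - 6)/(v + 1)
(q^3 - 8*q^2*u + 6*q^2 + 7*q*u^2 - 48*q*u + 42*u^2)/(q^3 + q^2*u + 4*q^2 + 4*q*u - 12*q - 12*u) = (q^2 - 8*q*u + 7*u^2)/(q^2 + q*u - 2*q - 2*u)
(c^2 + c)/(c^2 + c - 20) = c*(c + 1)/(c^2 + c - 20)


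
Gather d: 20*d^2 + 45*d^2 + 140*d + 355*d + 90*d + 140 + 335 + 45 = 65*d^2 + 585*d + 520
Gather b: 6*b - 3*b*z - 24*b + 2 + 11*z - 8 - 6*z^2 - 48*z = b*(-3*z - 18) - 6*z^2 - 37*z - 6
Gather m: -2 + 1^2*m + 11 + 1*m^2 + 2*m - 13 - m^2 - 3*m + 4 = 0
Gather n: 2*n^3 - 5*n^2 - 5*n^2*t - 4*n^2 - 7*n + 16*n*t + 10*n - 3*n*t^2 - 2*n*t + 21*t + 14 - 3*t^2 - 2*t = 2*n^3 + n^2*(-5*t - 9) + n*(-3*t^2 + 14*t + 3) - 3*t^2 + 19*t + 14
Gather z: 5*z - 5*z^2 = -5*z^2 + 5*z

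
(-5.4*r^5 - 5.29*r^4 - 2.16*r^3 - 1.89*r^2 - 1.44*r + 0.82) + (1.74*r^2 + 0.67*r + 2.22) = -5.4*r^5 - 5.29*r^4 - 2.16*r^3 - 0.15*r^2 - 0.77*r + 3.04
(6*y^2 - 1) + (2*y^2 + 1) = 8*y^2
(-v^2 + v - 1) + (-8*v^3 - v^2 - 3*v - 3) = -8*v^3 - 2*v^2 - 2*v - 4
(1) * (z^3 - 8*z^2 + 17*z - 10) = z^3 - 8*z^2 + 17*z - 10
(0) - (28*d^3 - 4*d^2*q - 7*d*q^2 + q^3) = -28*d^3 + 4*d^2*q + 7*d*q^2 - q^3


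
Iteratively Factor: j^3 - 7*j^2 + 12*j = (j - 4)*(j^2 - 3*j) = j*(j - 4)*(j - 3)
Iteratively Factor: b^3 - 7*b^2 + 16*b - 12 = (b - 2)*(b^2 - 5*b + 6) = (b - 2)^2*(b - 3)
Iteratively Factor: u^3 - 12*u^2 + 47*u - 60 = (u - 4)*(u^2 - 8*u + 15) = (u - 5)*(u - 4)*(u - 3)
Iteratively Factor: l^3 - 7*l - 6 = (l + 1)*(l^2 - l - 6) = (l + 1)*(l + 2)*(l - 3)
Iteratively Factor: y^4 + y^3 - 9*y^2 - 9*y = (y + 3)*(y^3 - 2*y^2 - 3*y) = y*(y + 3)*(y^2 - 2*y - 3) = y*(y + 1)*(y + 3)*(y - 3)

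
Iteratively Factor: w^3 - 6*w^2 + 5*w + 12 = (w + 1)*(w^2 - 7*w + 12) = (w - 3)*(w + 1)*(w - 4)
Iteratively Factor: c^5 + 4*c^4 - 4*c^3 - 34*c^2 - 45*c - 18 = (c + 3)*(c^4 + c^3 - 7*c^2 - 13*c - 6) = (c + 1)*(c + 3)*(c^3 - 7*c - 6) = (c + 1)^2*(c + 3)*(c^2 - c - 6) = (c - 3)*(c + 1)^2*(c + 3)*(c + 2)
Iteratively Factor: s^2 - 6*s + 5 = (s - 1)*(s - 5)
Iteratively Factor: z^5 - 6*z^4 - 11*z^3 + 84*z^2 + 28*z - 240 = (z - 4)*(z^4 - 2*z^3 - 19*z^2 + 8*z + 60) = (z - 5)*(z - 4)*(z^3 + 3*z^2 - 4*z - 12) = (z - 5)*(z - 4)*(z + 2)*(z^2 + z - 6) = (z - 5)*(z - 4)*(z - 2)*(z + 2)*(z + 3)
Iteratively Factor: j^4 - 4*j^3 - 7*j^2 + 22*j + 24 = (j + 1)*(j^3 - 5*j^2 - 2*j + 24) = (j + 1)*(j + 2)*(j^2 - 7*j + 12) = (j - 3)*(j + 1)*(j + 2)*(j - 4)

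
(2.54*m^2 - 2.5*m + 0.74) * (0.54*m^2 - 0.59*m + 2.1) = 1.3716*m^4 - 2.8486*m^3 + 7.2086*m^2 - 5.6866*m + 1.554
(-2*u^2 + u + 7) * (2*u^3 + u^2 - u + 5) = -4*u^5 + 17*u^3 - 4*u^2 - 2*u + 35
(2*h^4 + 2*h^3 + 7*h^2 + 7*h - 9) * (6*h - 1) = 12*h^5 + 10*h^4 + 40*h^3 + 35*h^2 - 61*h + 9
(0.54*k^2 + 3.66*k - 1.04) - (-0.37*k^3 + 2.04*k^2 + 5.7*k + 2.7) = 0.37*k^3 - 1.5*k^2 - 2.04*k - 3.74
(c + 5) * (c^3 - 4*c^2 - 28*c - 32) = c^4 + c^3 - 48*c^2 - 172*c - 160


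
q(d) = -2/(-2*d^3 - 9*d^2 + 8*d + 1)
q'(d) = -2*(6*d^2 + 18*d - 8)/(-2*d^3 - 9*d^2 + 8*d + 1)^2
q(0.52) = -0.82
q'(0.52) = -1.00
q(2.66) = 0.03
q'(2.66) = -0.03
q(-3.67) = 0.04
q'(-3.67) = -0.01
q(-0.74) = 0.22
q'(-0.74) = 0.44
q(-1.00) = 0.14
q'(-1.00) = 0.20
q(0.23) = -0.85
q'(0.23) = 1.29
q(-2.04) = 0.06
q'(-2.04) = 0.03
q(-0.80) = 0.20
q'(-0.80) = 0.36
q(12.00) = 0.00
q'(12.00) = 0.00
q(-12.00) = 0.00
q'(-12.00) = 0.00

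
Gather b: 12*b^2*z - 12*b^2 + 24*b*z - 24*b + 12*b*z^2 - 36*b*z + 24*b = b^2*(12*z - 12) + b*(12*z^2 - 12*z)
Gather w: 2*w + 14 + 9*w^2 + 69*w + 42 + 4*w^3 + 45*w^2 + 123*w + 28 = 4*w^3 + 54*w^2 + 194*w + 84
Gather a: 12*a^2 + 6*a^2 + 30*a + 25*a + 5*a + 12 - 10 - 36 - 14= 18*a^2 + 60*a - 48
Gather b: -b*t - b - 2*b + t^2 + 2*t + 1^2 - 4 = b*(-t - 3) + t^2 + 2*t - 3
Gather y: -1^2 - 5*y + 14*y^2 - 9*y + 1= 14*y^2 - 14*y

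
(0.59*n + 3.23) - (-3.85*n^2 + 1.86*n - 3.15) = 3.85*n^2 - 1.27*n + 6.38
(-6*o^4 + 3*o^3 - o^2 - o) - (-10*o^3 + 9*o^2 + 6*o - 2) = -6*o^4 + 13*o^3 - 10*o^2 - 7*o + 2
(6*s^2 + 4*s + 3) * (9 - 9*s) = -54*s^3 + 18*s^2 + 9*s + 27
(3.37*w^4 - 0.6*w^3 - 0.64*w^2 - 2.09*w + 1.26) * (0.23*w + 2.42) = 0.7751*w^5 + 8.0174*w^4 - 1.5992*w^3 - 2.0295*w^2 - 4.768*w + 3.0492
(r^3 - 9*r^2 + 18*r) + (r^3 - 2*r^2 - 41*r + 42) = 2*r^3 - 11*r^2 - 23*r + 42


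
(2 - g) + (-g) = 2 - 2*g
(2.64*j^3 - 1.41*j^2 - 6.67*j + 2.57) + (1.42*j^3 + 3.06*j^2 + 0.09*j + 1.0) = 4.06*j^3 + 1.65*j^2 - 6.58*j + 3.57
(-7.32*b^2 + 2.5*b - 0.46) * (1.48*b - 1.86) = -10.8336*b^3 + 17.3152*b^2 - 5.3308*b + 0.8556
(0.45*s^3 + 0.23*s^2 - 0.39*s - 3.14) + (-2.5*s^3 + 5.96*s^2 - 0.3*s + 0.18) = -2.05*s^3 + 6.19*s^2 - 0.69*s - 2.96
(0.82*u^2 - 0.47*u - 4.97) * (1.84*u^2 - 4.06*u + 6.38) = 1.5088*u^4 - 4.194*u^3 - 2.005*u^2 + 17.1796*u - 31.7086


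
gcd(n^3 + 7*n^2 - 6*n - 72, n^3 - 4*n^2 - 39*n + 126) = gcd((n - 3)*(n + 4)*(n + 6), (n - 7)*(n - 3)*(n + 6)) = n^2 + 3*n - 18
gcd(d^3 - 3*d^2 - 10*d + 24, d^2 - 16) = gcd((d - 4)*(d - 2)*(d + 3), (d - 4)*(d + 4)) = d - 4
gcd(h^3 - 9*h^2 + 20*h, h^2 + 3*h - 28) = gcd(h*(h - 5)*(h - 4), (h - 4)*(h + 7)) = h - 4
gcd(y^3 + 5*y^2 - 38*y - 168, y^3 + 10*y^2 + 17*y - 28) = y^2 + 11*y + 28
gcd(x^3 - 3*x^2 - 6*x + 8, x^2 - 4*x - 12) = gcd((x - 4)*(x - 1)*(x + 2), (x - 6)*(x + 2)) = x + 2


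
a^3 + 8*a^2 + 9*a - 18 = (a - 1)*(a + 3)*(a + 6)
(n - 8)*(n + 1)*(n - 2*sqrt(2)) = n^3 - 7*n^2 - 2*sqrt(2)*n^2 - 8*n + 14*sqrt(2)*n + 16*sqrt(2)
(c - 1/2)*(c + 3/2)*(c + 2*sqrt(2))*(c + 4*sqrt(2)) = c^4 + c^3 + 6*sqrt(2)*c^3 + 6*sqrt(2)*c^2 + 61*c^2/4 - 9*sqrt(2)*c/2 + 16*c - 12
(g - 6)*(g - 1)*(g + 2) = g^3 - 5*g^2 - 8*g + 12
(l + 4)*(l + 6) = l^2 + 10*l + 24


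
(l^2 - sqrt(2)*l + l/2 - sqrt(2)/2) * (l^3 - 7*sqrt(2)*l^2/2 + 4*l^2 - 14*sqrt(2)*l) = l^5 - 9*sqrt(2)*l^4/2 + 9*l^4/2 - 81*sqrt(2)*l^3/4 + 9*l^3 - 9*sqrt(2)*l^2 + 63*l^2/2 + 14*l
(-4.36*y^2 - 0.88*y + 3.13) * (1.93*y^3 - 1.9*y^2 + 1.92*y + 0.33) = -8.4148*y^5 + 6.5856*y^4 - 0.6583*y^3 - 9.0754*y^2 + 5.7192*y + 1.0329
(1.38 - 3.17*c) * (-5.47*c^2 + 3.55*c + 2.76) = 17.3399*c^3 - 18.8021*c^2 - 3.8502*c + 3.8088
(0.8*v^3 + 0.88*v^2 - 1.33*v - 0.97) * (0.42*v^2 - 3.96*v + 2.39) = 0.336*v^5 - 2.7984*v^4 - 2.1314*v^3 + 6.9626*v^2 + 0.662499999999999*v - 2.3183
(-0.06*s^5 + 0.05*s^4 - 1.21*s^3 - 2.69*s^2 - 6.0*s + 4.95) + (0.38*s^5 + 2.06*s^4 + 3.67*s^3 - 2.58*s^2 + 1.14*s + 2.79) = 0.32*s^5 + 2.11*s^4 + 2.46*s^3 - 5.27*s^2 - 4.86*s + 7.74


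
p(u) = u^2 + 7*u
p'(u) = 2*u + 7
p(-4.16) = -11.81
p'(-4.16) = -1.32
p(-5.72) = -7.32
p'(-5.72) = -4.44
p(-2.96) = -11.96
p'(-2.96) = 1.08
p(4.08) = 45.21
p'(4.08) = 15.16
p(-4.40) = -11.44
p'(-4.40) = -1.80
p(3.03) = 30.39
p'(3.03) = 13.06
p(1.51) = 12.85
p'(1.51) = 10.02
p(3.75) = 40.31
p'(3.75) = 14.50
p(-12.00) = 60.00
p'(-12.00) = -17.00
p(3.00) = 30.00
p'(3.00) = 13.00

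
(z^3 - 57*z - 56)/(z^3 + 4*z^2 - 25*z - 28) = (z - 8)/(z - 4)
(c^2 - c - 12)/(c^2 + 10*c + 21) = (c - 4)/(c + 7)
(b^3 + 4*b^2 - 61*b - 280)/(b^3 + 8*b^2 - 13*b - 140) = (b - 8)/(b - 4)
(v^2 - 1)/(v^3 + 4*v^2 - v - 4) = 1/(v + 4)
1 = 1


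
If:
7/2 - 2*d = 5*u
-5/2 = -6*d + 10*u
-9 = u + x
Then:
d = 19/20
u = 8/25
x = -233/25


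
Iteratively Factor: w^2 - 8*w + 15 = (w - 3)*(w - 5)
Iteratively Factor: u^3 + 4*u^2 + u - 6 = (u - 1)*(u^2 + 5*u + 6) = (u - 1)*(u + 2)*(u + 3)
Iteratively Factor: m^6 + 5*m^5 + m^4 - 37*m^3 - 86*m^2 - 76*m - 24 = (m + 2)*(m^5 + 3*m^4 - 5*m^3 - 27*m^2 - 32*m - 12) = (m + 2)^2*(m^4 + m^3 - 7*m^2 - 13*m - 6) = (m - 3)*(m + 2)^2*(m^3 + 4*m^2 + 5*m + 2) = (m - 3)*(m + 1)*(m + 2)^2*(m^2 + 3*m + 2) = (m - 3)*(m + 1)^2*(m + 2)^2*(m + 2)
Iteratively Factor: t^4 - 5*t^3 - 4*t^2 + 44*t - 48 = (t - 2)*(t^3 - 3*t^2 - 10*t + 24) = (t - 2)*(t + 3)*(t^2 - 6*t + 8) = (t - 2)^2*(t + 3)*(t - 4)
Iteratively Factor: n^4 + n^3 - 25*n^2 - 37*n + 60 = (n - 1)*(n^3 + 2*n^2 - 23*n - 60) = (n - 1)*(n + 3)*(n^2 - n - 20) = (n - 5)*(n - 1)*(n + 3)*(n + 4)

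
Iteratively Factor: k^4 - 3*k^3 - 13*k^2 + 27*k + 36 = (k - 3)*(k^3 - 13*k - 12) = (k - 3)*(k + 1)*(k^2 - k - 12) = (k - 4)*(k - 3)*(k + 1)*(k + 3)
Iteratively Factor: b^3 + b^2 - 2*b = (b)*(b^2 + b - 2) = b*(b + 2)*(b - 1)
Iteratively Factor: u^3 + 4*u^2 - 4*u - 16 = (u + 2)*(u^2 + 2*u - 8) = (u - 2)*(u + 2)*(u + 4)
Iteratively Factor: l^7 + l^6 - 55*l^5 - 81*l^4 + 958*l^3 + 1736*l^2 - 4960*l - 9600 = (l - 5)*(l^6 + 6*l^5 - 25*l^4 - 206*l^3 - 72*l^2 + 1376*l + 1920) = (l - 5)*(l + 2)*(l^5 + 4*l^4 - 33*l^3 - 140*l^2 + 208*l + 960) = (l - 5)*(l - 3)*(l + 2)*(l^4 + 7*l^3 - 12*l^2 - 176*l - 320) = (l - 5)*(l - 3)*(l + 2)*(l + 4)*(l^3 + 3*l^2 - 24*l - 80) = (l - 5)*(l - 3)*(l + 2)*(l + 4)^2*(l^2 - l - 20) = (l - 5)*(l - 3)*(l + 2)*(l + 4)^3*(l - 5)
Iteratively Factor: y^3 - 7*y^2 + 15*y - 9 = (y - 3)*(y^2 - 4*y + 3) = (y - 3)^2*(y - 1)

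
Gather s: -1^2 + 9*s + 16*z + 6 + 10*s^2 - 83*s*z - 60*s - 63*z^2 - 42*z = 10*s^2 + s*(-83*z - 51) - 63*z^2 - 26*z + 5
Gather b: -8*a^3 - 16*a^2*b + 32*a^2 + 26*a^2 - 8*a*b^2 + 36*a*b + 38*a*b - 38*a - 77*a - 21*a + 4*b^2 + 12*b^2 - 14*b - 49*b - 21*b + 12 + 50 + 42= -8*a^3 + 58*a^2 - 136*a + b^2*(16 - 8*a) + b*(-16*a^2 + 74*a - 84) + 104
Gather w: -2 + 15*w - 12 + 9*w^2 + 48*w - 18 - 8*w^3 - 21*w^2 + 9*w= -8*w^3 - 12*w^2 + 72*w - 32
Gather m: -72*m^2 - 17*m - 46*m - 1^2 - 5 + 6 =-72*m^2 - 63*m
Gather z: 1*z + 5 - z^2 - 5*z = -z^2 - 4*z + 5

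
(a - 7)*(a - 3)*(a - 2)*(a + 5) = a^4 - 7*a^3 - 19*a^2 + 163*a - 210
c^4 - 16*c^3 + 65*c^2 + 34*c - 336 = (c - 8)*(c - 7)*(c - 3)*(c + 2)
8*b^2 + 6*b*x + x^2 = (2*b + x)*(4*b + x)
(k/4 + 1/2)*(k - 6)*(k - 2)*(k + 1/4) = k^4/4 - 23*k^3/16 - 11*k^2/8 + 23*k/4 + 3/2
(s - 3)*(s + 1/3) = s^2 - 8*s/3 - 1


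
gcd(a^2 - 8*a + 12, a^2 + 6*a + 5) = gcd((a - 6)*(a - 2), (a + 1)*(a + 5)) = 1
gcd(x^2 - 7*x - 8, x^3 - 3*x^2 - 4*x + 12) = 1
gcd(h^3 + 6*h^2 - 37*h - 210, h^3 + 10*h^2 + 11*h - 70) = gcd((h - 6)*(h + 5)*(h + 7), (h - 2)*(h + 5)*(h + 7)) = h^2 + 12*h + 35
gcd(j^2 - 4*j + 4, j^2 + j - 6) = j - 2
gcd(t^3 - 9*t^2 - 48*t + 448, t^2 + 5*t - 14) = t + 7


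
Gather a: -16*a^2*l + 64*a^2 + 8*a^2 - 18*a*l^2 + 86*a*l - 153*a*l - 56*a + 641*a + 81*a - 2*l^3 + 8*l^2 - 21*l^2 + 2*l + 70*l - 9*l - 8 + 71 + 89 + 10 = a^2*(72 - 16*l) + a*(-18*l^2 - 67*l + 666) - 2*l^3 - 13*l^2 + 63*l + 162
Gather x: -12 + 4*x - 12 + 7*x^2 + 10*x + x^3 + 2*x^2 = x^3 + 9*x^2 + 14*x - 24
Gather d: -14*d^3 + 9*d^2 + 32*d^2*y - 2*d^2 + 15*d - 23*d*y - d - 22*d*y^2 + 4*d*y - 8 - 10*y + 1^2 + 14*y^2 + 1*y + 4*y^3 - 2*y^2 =-14*d^3 + d^2*(32*y + 7) + d*(-22*y^2 - 19*y + 14) + 4*y^3 + 12*y^2 - 9*y - 7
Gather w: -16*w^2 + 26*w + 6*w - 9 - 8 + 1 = -16*w^2 + 32*w - 16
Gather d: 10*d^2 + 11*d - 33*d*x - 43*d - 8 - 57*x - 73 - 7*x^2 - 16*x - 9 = 10*d^2 + d*(-33*x - 32) - 7*x^2 - 73*x - 90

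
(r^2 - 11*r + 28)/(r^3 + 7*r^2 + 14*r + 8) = (r^2 - 11*r + 28)/(r^3 + 7*r^2 + 14*r + 8)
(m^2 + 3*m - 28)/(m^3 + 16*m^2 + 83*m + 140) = (m - 4)/(m^2 + 9*m + 20)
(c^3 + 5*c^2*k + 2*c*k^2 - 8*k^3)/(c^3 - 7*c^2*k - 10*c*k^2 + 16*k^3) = (c + 4*k)/(c - 8*k)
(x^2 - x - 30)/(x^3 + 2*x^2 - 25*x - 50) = (x - 6)/(x^2 - 3*x - 10)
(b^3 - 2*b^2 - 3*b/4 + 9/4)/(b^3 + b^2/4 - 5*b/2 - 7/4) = (4*b^2 - 12*b + 9)/(4*b^2 - 3*b - 7)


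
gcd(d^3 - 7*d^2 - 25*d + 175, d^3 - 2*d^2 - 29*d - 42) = d - 7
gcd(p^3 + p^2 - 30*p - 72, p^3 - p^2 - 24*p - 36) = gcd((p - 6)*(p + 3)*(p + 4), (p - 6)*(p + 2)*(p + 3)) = p^2 - 3*p - 18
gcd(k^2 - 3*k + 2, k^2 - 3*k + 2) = k^2 - 3*k + 2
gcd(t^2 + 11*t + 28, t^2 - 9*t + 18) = 1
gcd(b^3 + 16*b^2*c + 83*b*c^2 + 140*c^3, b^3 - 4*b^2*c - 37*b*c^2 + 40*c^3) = b + 5*c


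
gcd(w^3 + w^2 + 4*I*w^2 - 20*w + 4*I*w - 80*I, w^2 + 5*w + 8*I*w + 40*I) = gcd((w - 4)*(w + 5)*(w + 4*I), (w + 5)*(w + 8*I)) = w + 5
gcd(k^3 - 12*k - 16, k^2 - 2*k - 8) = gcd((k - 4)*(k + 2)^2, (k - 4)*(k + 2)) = k^2 - 2*k - 8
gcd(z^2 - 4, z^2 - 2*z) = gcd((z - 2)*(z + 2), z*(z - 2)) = z - 2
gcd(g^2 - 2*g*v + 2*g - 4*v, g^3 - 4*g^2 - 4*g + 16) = g + 2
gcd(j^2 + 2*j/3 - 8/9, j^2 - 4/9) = j - 2/3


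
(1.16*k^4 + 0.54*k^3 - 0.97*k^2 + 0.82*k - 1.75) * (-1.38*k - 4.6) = -1.6008*k^5 - 6.0812*k^4 - 1.1454*k^3 + 3.3304*k^2 - 1.357*k + 8.05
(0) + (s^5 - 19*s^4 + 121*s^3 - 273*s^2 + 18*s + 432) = s^5 - 19*s^4 + 121*s^3 - 273*s^2 + 18*s + 432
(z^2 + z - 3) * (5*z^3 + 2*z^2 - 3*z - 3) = 5*z^5 + 7*z^4 - 16*z^3 - 12*z^2 + 6*z + 9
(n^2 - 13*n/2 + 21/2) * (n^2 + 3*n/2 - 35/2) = n^4 - 5*n^3 - 67*n^2/4 + 259*n/2 - 735/4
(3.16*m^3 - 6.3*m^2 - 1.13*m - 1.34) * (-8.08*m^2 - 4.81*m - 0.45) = -25.5328*m^5 + 35.7044*m^4 + 38.0114*m^3 + 19.0975*m^2 + 6.9539*m + 0.603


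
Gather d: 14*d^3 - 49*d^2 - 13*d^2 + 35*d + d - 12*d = 14*d^3 - 62*d^2 + 24*d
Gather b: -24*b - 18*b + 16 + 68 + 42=126 - 42*b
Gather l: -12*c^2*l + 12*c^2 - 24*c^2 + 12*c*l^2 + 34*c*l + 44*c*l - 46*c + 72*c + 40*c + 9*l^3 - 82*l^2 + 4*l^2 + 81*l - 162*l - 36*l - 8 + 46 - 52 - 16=-12*c^2 + 66*c + 9*l^3 + l^2*(12*c - 78) + l*(-12*c^2 + 78*c - 117) - 30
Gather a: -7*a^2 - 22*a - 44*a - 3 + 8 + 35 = -7*a^2 - 66*a + 40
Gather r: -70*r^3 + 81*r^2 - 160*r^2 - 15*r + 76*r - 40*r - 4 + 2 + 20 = -70*r^3 - 79*r^2 + 21*r + 18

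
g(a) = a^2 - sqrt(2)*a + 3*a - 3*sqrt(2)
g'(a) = 2*a - sqrt(2) + 3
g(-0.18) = -4.50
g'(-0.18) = 1.23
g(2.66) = 7.05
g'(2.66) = 6.91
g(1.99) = 2.87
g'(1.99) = 5.57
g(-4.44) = 8.43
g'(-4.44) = -7.29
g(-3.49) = 2.40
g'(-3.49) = -5.39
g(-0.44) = -4.75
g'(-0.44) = 0.71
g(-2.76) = -1.00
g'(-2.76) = -3.93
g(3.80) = 16.22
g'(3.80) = 9.19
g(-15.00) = 196.97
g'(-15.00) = -28.41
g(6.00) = 41.27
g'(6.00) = 13.59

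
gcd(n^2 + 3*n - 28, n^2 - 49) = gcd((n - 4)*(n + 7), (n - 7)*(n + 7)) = n + 7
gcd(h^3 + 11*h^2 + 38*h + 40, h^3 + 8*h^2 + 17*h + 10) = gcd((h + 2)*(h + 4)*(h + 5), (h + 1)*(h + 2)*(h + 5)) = h^2 + 7*h + 10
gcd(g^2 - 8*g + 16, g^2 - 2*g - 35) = 1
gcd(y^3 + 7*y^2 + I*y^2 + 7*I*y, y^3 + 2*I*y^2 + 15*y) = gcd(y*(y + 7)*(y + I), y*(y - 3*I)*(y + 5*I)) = y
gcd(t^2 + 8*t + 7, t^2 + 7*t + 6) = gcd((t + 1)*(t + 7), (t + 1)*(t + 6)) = t + 1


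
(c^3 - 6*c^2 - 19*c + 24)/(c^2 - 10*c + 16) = (c^2 + 2*c - 3)/(c - 2)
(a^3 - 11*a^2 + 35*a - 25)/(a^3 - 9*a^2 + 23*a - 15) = (a - 5)/(a - 3)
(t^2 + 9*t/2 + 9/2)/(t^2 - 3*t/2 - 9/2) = (t + 3)/(t - 3)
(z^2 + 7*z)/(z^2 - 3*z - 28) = z*(z + 7)/(z^2 - 3*z - 28)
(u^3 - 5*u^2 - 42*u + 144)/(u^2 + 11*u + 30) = (u^2 - 11*u + 24)/(u + 5)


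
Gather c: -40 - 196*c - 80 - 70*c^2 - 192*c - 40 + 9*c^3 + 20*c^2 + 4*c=9*c^3 - 50*c^2 - 384*c - 160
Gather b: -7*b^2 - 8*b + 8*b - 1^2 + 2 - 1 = -7*b^2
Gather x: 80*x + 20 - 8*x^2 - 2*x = -8*x^2 + 78*x + 20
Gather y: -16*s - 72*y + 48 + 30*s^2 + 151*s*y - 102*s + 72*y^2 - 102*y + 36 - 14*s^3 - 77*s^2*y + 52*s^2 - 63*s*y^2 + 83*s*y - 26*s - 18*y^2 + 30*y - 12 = -14*s^3 + 82*s^2 - 144*s + y^2*(54 - 63*s) + y*(-77*s^2 + 234*s - 144) + 72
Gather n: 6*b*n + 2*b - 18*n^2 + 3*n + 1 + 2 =2*b - 18*n^2 + n*(6*b + 3) + 3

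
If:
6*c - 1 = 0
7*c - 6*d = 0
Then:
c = 1/6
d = 7/36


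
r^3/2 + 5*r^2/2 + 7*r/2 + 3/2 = (r/2 + 1/2)*(r + 1)*(r + 3)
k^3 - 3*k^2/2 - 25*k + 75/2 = (k - 5)*(k - 3/2)*(k + 5)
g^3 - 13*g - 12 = (g - 4)*(g + 1)*(g + 3)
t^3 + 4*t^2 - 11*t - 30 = (t - 3)*(t + 2)*(t + 5)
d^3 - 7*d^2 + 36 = (d - 6)*(d - 3)*(d + 2)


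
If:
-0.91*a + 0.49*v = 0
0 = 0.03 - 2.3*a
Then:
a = 0.01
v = 0.02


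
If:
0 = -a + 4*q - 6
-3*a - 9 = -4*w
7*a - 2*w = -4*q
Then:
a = -3/13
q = 75/52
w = 27/13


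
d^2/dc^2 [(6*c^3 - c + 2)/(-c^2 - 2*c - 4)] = 2*(c^3 - 150*c^2 - 312*c - 8)/(c^6 + 6*c^5 + 24*c^4 + 56*c^3 + 96*c^2 + 96*c + 64)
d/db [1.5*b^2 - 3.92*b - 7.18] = 3.0*b - 3.92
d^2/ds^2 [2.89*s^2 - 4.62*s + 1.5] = 5.78000000000000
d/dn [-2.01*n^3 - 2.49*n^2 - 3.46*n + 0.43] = -6.03*n^2 - 4.98*n - 3.46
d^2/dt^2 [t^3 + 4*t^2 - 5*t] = 6*t + 8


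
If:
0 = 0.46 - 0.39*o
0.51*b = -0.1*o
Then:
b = -0.23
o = 1.18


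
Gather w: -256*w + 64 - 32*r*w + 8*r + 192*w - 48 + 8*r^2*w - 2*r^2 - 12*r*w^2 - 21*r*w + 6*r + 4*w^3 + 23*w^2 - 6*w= -2*r^2 + 14*r + 4*w^3 + w^2*(23 - 12*r) + w*(8*r^2 - 53*r - 70) + 16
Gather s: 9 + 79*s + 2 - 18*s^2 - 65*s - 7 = -18*s^2 + 14*s + 4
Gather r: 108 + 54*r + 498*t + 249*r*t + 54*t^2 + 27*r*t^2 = r*(27*t^2 + 249*t + 54) + 54*t^2 + 498*t + 108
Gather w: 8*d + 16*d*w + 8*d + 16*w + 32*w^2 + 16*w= 16*d + 32*w^2 + w*(16*d + 32)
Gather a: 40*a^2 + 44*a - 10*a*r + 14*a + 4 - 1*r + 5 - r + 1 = 40*a^2 + a*(58 - 10*r) - 2*r + 10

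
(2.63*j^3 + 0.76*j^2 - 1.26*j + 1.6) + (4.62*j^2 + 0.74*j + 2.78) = 2.63*j^3 + 5.38*j^2 - 0.52*j + 4.38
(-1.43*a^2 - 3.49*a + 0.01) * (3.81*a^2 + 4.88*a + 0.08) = -5.4483*a^4 - 20.2753*a^3 - 17.1075*a^2 - 0.2304*a + 0.0008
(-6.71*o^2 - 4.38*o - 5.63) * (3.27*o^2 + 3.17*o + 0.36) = -21.9417*o^4 - 35.5933*o^3 - 34.7103*o^2 - 19.4239*o - 2.0268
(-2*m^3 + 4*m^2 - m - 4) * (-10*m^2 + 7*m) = 20*m^5 - 54*m^4 + 38*m^3 + 33*m^2 - 28*m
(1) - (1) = 0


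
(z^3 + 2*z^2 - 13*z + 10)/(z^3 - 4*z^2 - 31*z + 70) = (z - 1)/(z - 7)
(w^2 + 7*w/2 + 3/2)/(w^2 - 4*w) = (2*w^2 + 7*w + 3)/(2*w*(w - 4))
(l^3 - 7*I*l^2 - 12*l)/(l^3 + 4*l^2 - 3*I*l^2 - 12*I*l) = (l - 4*I)/(l + 4)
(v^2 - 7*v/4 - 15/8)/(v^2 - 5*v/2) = (v + 3/4)/v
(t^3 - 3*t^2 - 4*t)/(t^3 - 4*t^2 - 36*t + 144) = t*(t + 1)/(t^2 - 36)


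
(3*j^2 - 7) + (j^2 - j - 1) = 4*j^2 - j - 8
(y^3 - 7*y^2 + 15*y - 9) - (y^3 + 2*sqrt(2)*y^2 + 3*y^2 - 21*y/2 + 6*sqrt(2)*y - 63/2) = -10*y^2 - 2*sqrt(2)*y^2 - 6*sqrt(2)*y + 51*y/2 + 45/2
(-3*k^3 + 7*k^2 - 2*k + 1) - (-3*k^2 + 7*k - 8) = -3*k^3 + 10*k^2 - 9*k + 9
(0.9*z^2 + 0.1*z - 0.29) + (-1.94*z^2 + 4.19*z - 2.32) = -1.04*z^2 + 4.29*z - 2.61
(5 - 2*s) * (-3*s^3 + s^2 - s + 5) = 6*s^4 - 17*s^3 + 7*s^2 - 15*s + 25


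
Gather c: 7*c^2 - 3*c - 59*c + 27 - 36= 7*c^2 - 62*c - 9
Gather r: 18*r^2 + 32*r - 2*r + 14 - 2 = 18*r^2 + 30*r + 12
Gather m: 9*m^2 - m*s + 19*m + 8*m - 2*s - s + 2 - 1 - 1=9*m^2 + m*(27 - s) - 3*s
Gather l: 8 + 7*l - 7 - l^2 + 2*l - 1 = -l^2 + 9*l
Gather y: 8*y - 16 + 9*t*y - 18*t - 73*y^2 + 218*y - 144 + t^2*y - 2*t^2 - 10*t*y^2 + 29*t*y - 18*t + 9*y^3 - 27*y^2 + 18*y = -2*t^2 - 36*t + 9*y^3 + y^2*(-10*t - 100) + y*(t^2 + 38*t + 244) - 160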